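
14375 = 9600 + 4775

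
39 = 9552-9513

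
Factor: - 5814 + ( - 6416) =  - 2^1*5^1 * 1223^1 = - 12230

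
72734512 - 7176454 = 65558058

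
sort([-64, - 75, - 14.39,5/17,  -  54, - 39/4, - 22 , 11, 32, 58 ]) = [ - 75, -64,-54, -22,- 14.39, - 39/4, 5/17, 11,  32,58] 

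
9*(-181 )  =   - 1629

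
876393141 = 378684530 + 497708611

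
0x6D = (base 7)214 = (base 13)85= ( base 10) 109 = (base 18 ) 61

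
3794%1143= 365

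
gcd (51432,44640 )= 24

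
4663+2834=7497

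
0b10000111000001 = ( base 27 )bn1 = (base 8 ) 20701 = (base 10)8641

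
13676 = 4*3419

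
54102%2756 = 1738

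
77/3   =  25 + 2/3 = 25.67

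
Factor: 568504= 2^3*179^1*397^1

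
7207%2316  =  259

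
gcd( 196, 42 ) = 14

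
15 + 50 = 65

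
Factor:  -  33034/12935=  - 2^1* 5^(-1 ) * 13^(- 1 )* 83^1 =- 166/65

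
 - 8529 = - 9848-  - 1319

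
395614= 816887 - 421273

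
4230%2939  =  1291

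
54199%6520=2039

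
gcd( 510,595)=85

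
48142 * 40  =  1925680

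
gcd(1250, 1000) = 250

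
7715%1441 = 510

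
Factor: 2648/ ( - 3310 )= -2^2*5^(  -  1) = - 4/5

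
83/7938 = 83/7938 = 0.01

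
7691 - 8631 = -940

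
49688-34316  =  15372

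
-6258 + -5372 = -11630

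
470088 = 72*6529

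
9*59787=538083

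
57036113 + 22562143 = 79598256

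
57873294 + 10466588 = 68339882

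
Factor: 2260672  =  2^6*35323^1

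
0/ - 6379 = 0/1 = - 0.00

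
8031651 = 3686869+4344782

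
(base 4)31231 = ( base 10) 877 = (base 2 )1101101101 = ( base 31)s9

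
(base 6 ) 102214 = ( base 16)2062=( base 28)ag2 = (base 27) ba1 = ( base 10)8290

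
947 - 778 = 169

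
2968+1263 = 4231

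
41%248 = 41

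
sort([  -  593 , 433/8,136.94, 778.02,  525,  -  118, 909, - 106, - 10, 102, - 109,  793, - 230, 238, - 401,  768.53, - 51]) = [ - 593,-401,-230, - 118,-109, - 106, - 51, - 10,  433/8, 102,136.94 , 238, 525,768.53,  778.02, 793, 909]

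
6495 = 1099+5396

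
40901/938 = 43+81/134 = 43.60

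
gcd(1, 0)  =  1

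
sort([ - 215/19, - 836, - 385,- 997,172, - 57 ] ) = [ - 997,-836, - 385,-57,-215/19,172 ] 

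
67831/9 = 7536  +  7/9 = 7536.78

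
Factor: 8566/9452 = 2^(  -  1)*17^ (-1)*139^( - 1 )*4283^1=4283/4726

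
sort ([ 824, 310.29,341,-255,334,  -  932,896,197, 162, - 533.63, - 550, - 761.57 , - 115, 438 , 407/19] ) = [ - 932,  -  761.57, - 550, - 533.63, - 255, - 115,407/19 , 162, 197, 310.29, 334,341, 438, 824,  896 ] 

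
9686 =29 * 334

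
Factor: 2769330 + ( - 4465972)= - 2^1*848321^1 = - 1696642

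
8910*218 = 1942380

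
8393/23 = 364 + 21/23=364.91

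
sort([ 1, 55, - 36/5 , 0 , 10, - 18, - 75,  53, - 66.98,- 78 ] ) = [ - 78, - 75, - 66.98, - 18, - 36/5,0, 1, 10 , 53,55 ] 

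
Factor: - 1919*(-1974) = 3788106 = 2^1*3^1*7^1  *19^1*47^1*101^1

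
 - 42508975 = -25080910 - 17428065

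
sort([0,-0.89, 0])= [ - 0.89, 0,0]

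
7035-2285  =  4750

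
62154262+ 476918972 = 539073234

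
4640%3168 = 1472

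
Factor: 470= 2^1*5^1*47^1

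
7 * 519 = 3633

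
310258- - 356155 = 666413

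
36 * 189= 6804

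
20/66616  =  5/16654 = 0.00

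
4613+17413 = 22026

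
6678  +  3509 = 10187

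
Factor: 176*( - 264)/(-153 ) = 15488/51 = 2^7*3^( - 1 )*11^2*17^( - 1) 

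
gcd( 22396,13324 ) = 4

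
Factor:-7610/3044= - 2^( - 1 ) * 5^1 = - 5/2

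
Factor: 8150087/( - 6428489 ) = -11^1*197^1*3761^1*6428489^(- 1)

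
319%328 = 319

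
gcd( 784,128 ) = 16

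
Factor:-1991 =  - 11^1*181^1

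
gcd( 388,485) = 97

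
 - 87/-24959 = 87/24959 = 0.00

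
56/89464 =7/11183  =  0.00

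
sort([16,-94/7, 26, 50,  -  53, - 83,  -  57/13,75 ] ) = [- 83, -53, - 94/7,  -  57/13, 16, 26,50, 75]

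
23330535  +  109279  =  23439814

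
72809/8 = 9101+1/8=9101.12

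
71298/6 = 11883 = 11883.00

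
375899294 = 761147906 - 385248612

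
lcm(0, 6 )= 0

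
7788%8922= 7788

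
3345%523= 207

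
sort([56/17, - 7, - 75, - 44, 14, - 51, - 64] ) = [ - 75, - 64, - 51,-44, - 7,  56/17,14 ]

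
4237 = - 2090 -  - 6327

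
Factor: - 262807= - 262807^1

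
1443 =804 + 639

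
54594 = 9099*6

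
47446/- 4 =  - 23723/2 = -11861.50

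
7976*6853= 54659528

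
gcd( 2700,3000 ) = 300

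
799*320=255680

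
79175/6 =79175/6= 13195.83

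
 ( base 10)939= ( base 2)1110101011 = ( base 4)32223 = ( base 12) 663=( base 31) U9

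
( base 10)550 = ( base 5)4200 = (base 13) 334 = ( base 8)1046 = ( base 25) m0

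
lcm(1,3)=3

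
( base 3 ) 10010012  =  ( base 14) B85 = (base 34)1wt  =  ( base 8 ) 4341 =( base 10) 2273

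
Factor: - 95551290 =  - 2^1*3^2*5^1*79^1*89^1*151^1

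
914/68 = 13 + 15/34 = 13.44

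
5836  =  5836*1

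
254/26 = 9+10/13 =9.77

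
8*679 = 5432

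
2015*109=219635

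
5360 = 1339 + 4021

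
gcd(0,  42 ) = 42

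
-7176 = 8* (-897)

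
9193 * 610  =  5607730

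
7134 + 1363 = 8497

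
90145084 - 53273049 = 36872035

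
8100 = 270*30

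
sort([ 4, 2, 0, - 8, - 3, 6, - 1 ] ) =[ - 8, - 3, - 1,0, 2, 4, 6] 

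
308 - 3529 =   -  3221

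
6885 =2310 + 4575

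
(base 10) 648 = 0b1010001000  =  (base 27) o0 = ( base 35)ii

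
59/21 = 59/21 = 2.81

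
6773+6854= 13627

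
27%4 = 3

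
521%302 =219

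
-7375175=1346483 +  - 8721658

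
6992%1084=488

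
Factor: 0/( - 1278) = 0  =  0^1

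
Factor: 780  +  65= 5^1*13^2  =  845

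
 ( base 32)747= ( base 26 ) AKN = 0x1C87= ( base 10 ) 7303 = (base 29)8JO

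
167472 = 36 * 4652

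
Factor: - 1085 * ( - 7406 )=2^1*5^1*7^2 *23^2*31^1 = 8035510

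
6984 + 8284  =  15268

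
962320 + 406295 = 1368615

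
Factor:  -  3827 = -43^1 *89^1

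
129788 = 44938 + 84850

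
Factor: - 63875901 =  - 3^1*21291967^1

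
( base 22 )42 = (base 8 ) 132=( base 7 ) 156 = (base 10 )90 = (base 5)330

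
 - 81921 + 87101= 5180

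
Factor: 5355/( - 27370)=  - 2^( - 1) * 3^2*23^(-1) =- 9/46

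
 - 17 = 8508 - 8525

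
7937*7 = 55559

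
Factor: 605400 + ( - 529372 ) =2^2 *83^1 * 229^1=   76028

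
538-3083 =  - 2545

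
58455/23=2541 + 12/23=2541.52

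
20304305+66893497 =87197802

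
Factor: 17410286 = 2^1*653^1 * 13331^1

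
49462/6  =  8243 + 2/3 = 8243.67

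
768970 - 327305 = 441665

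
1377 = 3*459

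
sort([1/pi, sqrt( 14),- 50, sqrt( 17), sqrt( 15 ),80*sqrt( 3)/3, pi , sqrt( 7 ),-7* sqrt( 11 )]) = [ - 50,-7*sqrt(11),1/pi, sqrt( 7) , pi,sqrt (14),sqrt( 15 ),sqrt( 17),80*sqrt( 3)/3]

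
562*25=14050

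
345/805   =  3/7=0.43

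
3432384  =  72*47672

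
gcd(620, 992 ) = 124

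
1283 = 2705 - 1422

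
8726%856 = 166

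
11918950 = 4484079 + 7434871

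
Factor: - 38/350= - 5^( - 2)* 7^( - 1 )*19^1 = - 19/175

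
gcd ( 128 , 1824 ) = 32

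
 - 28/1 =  - 28 = - 28.00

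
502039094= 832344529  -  330305435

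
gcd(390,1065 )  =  15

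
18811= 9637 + 9174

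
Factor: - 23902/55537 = -2^1*17^1*79^( - 1 ) = - 34/79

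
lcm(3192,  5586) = 22344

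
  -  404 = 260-664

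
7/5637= 7/5637 = 0.00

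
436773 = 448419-11646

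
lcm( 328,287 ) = 2296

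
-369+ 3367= 2998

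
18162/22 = 825 + 6/11= 825.55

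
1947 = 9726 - 7779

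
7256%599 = 68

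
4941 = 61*81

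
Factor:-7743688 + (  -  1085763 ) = - 8829451 = - 31^1*271^1 * 1051^1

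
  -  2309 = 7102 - 9411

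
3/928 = 3/928 = 0.00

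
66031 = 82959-16928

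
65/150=13/30 = 0.43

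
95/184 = 95/184 = 0.52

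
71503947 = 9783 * 7309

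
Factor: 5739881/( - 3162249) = - 3^( - 2)*7^1* 19^1*103^1 * 419^1*351361^ ( - 1 ) 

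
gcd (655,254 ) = 1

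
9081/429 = 3027/143 = 21.17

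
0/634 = 0=0.00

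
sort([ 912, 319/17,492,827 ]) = [ 319/17,492,827, 912 ]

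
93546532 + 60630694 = 154177226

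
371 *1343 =498253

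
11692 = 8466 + 3226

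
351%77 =43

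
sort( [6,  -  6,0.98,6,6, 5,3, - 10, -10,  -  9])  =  [  -  10, - 10, - 9,  -  6,0.98,3, 5, 6, 6  ,  6]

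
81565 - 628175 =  - 546610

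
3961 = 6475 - 2514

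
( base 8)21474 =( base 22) ie0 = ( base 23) h14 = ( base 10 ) 9020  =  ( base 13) 414b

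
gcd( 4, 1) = 1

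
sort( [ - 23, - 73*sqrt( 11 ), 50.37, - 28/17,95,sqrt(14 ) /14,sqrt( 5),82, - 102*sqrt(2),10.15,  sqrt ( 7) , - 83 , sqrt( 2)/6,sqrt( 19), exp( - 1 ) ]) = [ - 73*sqrt( 11), - 102*sqrt( 2 ), - 83, - 23 , - 28/17,sqrt(2)/6 , sqrt( 14)/14, exp( - 1) , sqrt( 5) , sqrt (7), sqrt( 19),10.15, 50.37,82,95]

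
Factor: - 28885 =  - 5^1*53^1*109^1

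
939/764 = 1+175/764 = 1.23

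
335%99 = 38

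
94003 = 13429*7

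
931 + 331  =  1262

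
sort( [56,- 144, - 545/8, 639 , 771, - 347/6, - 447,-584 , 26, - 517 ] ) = [ - 584, - 517, - 447,-144, - 545/8, - 347/6,26, 56,639,771]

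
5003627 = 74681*67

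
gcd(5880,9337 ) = 1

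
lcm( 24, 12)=24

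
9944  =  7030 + 2914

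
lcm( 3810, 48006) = 240030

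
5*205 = 1025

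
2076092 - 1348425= 727667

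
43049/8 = 43049/8 = 5381.12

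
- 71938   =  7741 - 79679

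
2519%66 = 11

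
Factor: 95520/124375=2^5 * 3^1 * 5^( - 3) = 96/125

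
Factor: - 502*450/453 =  - 75300/151=-2^2*3^1*5^2*151^( - 1)*251^1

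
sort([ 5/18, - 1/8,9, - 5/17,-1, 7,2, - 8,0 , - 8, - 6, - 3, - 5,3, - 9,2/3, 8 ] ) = [- 9, - 8, - 8, - 6, - 5,-3, - 1, - 5/17,  -  1/8,0,5/18,  2/3,2 , 3, 7, 8 , 9 ] 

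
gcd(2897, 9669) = 1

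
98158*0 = 0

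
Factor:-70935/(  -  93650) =14187/18730 =2^(-1)*3^1*5^( - 1)*1873^ ( - 1)*4729^1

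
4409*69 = 304221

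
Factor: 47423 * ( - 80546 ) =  -2^1*17^1 * 23^1*47^1 *103^1 *1009^1  =  - 3819732958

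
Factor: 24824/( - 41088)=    - 2^(-4)*3^ ( - 1)*29^1=-29/48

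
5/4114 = 5/4114 = 0.00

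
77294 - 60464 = 16830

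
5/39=5/39 = 0.13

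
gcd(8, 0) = 8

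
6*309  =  1854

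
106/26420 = 53/13210 = 0.00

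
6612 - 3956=2656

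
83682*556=46527192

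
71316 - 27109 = 44207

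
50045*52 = 2602340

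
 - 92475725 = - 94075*983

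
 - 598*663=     -  396474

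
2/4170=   1/2085=0.00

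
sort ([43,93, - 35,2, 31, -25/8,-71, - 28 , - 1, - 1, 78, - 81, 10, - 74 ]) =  [  -  81,-74, - 71, - 35, - 28, - 25/8, - 1, - 1, 2,  10,31,43 , 78,93]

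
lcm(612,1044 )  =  17748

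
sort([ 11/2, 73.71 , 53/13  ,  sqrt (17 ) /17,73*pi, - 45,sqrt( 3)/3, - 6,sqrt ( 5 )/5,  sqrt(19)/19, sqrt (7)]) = [ - 45, -6,sqrt (19 )/19,  sqrt( 17 ) /17,sqrt( 5)/5, sqrt( 3)/3,sqrt( 7 ),  53/13, 11/2,73.71, 73*pi ] 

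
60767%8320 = 2527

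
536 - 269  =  267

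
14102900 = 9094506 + 5008394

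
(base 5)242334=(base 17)1E7G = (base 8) 21606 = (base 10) 9094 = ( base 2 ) 10001110000110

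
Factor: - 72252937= - 71^1*1017647^1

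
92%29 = 5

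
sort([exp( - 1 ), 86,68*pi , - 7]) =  [ - 7, exp(-1 ),86,68*pi] 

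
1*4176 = 4176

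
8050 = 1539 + 6511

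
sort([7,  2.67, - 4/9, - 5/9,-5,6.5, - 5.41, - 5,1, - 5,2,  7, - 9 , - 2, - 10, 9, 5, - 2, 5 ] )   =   [ - 10, - 9,-5.41, - 5,-5, - 5,- 2, - 2,-5/9, -4/9,1,2, 2.67,5, 5,  6.5,7,7, 9 ]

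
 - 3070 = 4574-7644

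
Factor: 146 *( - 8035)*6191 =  - 7262724010 = - 2^1*5^1*41^1*73^1*151^1*1607^1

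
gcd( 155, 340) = 5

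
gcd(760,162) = 2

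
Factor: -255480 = - 2^3*3^1*5^1*2129^1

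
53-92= -39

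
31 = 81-50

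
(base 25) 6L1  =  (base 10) 4276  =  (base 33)3uj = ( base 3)12212101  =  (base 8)10264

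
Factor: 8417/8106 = 2^( - 1)*3^( - 1)*7^( - 1)*19^1*193^( - 1)*443^1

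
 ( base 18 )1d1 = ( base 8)1057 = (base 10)559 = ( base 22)139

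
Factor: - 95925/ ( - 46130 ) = 2^ ( - 1)*3^1*5^1*7^( - 1 ) * 659^(-1 ) * 1279^1 = 19185/9226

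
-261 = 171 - 432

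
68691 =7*9813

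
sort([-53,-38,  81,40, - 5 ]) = [ - 53,-38,- 5,40,81]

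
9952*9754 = 97071808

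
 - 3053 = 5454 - 8507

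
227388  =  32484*7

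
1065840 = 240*4441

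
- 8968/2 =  - 4484  =  -4484.00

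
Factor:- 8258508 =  -2^2*3^2 * 229403^1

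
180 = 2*90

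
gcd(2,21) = 1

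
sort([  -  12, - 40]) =[ - 40, - 12 ]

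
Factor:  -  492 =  - 2^2*3^1*41^1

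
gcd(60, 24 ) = 12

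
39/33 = 1 + 2/11 =1.18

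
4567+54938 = 59505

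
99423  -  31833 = 67590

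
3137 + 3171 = 6308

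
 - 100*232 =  - 23200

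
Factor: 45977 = 23^1*1999^1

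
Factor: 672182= 2^1*7^2 * 19^3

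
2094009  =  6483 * 323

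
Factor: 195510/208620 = 2^( - 1 )*3^( - 1 )*7^3*61^ ( - 1) = 343/366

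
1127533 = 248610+878923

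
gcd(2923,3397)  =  79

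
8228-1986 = 6242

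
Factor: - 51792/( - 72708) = 2^2 * 13^1*73^( - 1)=52/73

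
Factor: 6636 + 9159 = 15795 = 3^5*5^1*13^1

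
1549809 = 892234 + 657575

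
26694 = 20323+6371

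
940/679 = 940/679 = 1.38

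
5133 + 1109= 6242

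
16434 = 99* 166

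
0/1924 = 0 = 0.00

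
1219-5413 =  - 4194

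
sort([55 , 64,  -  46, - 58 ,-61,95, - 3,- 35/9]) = [ - 61, - 58,-46, - 35/9,-3,55, 64, 95] 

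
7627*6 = 45762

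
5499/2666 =5499/2666= 2.06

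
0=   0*62403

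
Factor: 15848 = 2^3*7^1 * 283^1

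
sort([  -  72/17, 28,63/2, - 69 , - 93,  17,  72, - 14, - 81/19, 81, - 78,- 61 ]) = [ - 93,- 78, - 69, - 61, - 14, - 81/19, - 72/17, 17,  28 , 63/2,  72 , 81] 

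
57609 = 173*333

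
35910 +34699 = 70609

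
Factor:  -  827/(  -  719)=719^(-1)*827^1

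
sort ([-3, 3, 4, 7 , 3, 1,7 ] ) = [ - 3, 1, 3, 3, 4,7, 7 ] 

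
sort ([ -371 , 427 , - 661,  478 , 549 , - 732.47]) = [ - 732.47, - 661, - 371, 427, 478 , 549 ]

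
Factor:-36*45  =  -2^2*3^4*5^1 = - 1620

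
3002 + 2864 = 5866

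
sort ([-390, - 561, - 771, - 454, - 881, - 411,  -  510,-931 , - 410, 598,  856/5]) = [ - 931, - 881 , - 771, - 561,-510 ,  -  454, - 411 , - 410, - 390,  856/5,598]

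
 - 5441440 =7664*(-710 ) 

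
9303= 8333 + 970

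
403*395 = 159185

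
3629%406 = 381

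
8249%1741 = 1285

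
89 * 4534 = 403526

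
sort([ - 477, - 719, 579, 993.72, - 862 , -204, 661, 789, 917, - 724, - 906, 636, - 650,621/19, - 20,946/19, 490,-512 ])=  [-906, - 862, - 724,-719,-650  , - 512, - 477 ,-204, - 20, 621/19, 946/19,490, 579, 636, 661,789,917, 993.72]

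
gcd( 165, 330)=165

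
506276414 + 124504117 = 630780531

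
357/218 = 1+139/218 = 1.64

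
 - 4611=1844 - 6455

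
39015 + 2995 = 42010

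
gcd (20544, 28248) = 2568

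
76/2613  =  76/2613 = 0.03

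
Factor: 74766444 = 2^2 * 3^1*19^1*327923^1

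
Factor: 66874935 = 3^1*5^1*73^1*157^1*389^1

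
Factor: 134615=5^1*13^1*19^1*109^1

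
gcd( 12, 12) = 12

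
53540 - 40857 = 12683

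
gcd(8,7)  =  1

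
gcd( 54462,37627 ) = 1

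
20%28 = 20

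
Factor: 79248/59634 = 13208/9939 = 2^3*3^( - 1) * 13^1* 127^1*3313^( - 1 ) 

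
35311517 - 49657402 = - 14345885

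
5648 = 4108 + 1540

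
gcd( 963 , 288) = 9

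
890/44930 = 89/4493 = 0.02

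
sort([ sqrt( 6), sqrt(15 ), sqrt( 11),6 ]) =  [sqrt(6) , sqrt ( 11 ), sqrt (15),6 ]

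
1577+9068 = 10645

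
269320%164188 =105132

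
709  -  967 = -258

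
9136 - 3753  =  5383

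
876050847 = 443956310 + 432094537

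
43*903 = 38829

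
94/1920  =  47/960= 0.05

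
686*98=67228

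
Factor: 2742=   2^1*3^1*457^1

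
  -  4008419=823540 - 4831959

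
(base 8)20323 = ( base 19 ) 1455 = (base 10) 8403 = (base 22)H7L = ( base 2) 10000011010011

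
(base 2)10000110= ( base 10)134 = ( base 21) 68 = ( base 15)8E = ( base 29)4i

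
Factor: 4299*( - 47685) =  - 3^2 * 5^1 * 11^1*17^2*1433^1= - 204997815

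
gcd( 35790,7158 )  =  7158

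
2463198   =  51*48298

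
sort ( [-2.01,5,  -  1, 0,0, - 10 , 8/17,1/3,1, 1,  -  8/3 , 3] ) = [ - 10, - 8/3, -2.01, - 1, 0,0,1/3,8/17,1, 1, 3,5 ]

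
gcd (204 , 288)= 12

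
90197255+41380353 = 131577608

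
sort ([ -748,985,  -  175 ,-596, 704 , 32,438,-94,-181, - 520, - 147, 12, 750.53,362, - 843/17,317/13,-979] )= [ - 979 , - 748  ,-596,-520,-181, - 175 , - 147,- 94, - 843/17, 12,  317/13,32  ,  362, 438, 704,750.53, 985 ]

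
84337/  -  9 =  - 9371 + 2/9 = - 9370.78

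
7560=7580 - 20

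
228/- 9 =-76/3 = -25.33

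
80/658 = 40/329= 0.12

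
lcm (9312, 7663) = 735648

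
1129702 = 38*29729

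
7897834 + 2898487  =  10796321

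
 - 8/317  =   - 8/317 = - 0.03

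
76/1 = 76= 76.00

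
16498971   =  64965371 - 48466400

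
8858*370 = 3277460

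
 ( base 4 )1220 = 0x68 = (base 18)5E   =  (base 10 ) 104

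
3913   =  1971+1942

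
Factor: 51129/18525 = 69/25 = 3^1*5^( - 2)*23^1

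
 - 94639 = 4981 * ( - 19 )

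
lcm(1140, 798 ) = 7980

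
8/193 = 8/193 = 0.04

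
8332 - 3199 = 5133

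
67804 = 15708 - -52096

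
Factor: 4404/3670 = 2^1 * 3^1* 5^( - 1) = 6/5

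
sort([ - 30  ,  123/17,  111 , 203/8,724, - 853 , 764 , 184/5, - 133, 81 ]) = [ - 853, - 133, - 30,123/17, 203/8,184/5, 81, 111,724,764 ]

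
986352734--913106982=1899459716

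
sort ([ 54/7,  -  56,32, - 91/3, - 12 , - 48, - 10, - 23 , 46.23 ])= [ - 56  , - 48, - 91/3, - 23, - 12, - 10,54/7,  32 , 46.23] 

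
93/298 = 93/298 = 0.31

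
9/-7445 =-1 + 7436/7445= - 0.00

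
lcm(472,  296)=17464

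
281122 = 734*383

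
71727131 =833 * 86107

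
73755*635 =46834425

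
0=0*165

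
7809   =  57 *137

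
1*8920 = 8920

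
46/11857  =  46/11857 =0.00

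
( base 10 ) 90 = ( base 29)33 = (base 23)3l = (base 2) 1011010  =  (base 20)4a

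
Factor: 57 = 3^1*19^1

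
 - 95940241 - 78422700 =  -  174362941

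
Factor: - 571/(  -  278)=2^( - 1) * 139^(- 1)*571^1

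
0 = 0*8219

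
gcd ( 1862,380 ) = 38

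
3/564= 1/188 = 0.01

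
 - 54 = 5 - 59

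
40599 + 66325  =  106924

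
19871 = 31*641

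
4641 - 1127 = 3514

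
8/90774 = 4/45387 = 0.00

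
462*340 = 157080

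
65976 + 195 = 66171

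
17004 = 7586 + 9418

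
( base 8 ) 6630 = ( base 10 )3480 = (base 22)744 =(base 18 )AD6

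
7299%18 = 9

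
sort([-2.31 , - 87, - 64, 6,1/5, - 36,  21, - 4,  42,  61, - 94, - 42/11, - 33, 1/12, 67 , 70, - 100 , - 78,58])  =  [ - 100, - 94, - 87, - 78, - 64, - 36,-33, - 4,-42/11 , - 2.31,1/12,1/5 , 6 , 21,42,58,61, 67,70 ]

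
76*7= 532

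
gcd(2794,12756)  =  2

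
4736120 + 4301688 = 9037808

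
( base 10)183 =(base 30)63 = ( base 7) 351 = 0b10110111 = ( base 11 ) 157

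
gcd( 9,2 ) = 1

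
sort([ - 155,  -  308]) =[-308,-155]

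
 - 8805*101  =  -889305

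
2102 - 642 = 1460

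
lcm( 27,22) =594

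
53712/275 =53712/275 = 195.32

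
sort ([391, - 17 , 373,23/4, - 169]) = [ - 169, - 17,23/4,373,391 ] 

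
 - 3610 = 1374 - 4984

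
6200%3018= 164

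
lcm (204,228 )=3876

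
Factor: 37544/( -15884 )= - 26/11 = - 2^1*11^( - 1 )*13^1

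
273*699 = 190827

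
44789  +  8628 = 53417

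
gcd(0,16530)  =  16530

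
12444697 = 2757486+9687211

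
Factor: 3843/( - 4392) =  - 2^( - 3)*7^1= - 7/8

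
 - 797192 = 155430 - 952622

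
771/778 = 771/778 = 0.99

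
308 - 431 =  - 123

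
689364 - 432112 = 257252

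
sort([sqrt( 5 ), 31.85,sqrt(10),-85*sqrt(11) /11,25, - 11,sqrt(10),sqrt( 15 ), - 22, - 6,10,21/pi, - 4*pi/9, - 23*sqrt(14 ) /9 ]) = [ - 85*sqrt(11)/11, - 22, - 11, - 23*sqrt( 14)/9, - 6, - 4 *pi/9,sqrt(5), sqrt ( 10), sqrt(10 ),  sqrt( 15) , 21/pi, 10,25, 31.85 ]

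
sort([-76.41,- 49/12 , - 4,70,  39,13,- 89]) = [ - 89, - 76.41,  -  49/12,-4 , 13,  39,70] 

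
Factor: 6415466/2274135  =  2^1*3^(-1)*5^( -1)*151609^( - 1) * 3207733^1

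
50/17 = 50/17   =  2.94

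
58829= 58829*1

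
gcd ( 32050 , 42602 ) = 2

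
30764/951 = 30764/951 = 32.35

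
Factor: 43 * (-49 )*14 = -2^1 * 7^3*43^1 = -  29498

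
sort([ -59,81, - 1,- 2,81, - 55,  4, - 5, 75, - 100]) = [ - 100,-59, - 55, - 5, -2, - 1 , 4 , 75, 81,81]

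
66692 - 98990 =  - 32298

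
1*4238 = 4238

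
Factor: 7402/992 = 2^( - 4)*31^( - 1 )*  3701^1 = 3701/496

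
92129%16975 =7254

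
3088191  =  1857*1663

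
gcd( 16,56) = 8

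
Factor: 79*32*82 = 2^6*41^1 * 79^1 = 207296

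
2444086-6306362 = -3862276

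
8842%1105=2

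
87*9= 783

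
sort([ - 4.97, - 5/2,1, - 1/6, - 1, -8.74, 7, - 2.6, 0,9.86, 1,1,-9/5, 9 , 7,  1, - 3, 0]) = [ - 8.74 , - 4.97, - 3, - 2.6, - 5/2, - 9/5, - 1, - 1/6,  0,  0,  1 , 1, 1,1,7, 7, 9,  9.86] 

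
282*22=6204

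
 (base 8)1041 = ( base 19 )19d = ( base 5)4140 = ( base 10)545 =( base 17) 1F1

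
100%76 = 24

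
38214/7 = 5459 + 1/7 = 5459.14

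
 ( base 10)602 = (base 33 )i8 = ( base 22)158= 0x25A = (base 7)1520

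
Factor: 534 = 2^1*3^1*89^1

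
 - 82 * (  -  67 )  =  5494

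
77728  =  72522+5206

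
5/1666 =5/1666 = 0.00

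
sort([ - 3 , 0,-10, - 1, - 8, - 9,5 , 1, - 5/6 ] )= [ - 10, - 9, - 8, - 3, - 1, - 5/6, 0, 1,  5 ] 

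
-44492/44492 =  - 1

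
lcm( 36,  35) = 1260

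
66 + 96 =162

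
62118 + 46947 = 109065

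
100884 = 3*33628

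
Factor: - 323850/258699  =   - 850/679 = - 2^1 *5^2*7^( - 1 )*17^1 * 97^( - 1)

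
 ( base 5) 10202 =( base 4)22211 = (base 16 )2A5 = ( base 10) 677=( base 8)1245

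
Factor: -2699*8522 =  - 2^1*2699^1 * 4261^1 = -23000878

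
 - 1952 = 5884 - 7836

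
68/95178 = 34/47589= 0.00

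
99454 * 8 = 795632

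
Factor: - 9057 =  - 3^1*3019^1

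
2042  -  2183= - 141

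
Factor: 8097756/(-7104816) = -2^( - 2)*3^ (  -  1) * 49339^(-1)*674813^1 = -  674813/592068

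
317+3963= 4280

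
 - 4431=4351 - 8782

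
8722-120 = 8602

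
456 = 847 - 391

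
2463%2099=364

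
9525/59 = 9525/59 = 161.44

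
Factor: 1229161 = 79^1*15559^1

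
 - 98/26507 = -98/26507 = - 0.00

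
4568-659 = 3909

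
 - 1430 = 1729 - 3159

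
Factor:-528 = -2^4*3^1*11^1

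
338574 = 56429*6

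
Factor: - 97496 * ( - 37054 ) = 2^4 * 7^1 * 97^1  *191^1 * 1741^1=3612616784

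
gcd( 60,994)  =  2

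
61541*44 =2707804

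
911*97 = 88367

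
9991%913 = 861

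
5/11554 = 5/11554 = 0.00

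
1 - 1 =0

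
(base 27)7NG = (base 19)FH2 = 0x166c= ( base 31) 5u5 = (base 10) 5740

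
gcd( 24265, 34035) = 5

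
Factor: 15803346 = 2^1 *3^1*13^1*23^2*383^1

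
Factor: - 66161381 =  - 11^1* 13^1* 462667^1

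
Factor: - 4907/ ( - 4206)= 2^(  -  1 )*3^( - 1)*7^1 =7/6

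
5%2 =1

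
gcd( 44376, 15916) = 4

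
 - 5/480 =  - 1/96 = -0.01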